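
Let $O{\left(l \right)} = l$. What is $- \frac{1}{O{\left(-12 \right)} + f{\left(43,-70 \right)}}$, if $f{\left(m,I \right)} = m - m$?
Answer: $\frac{1}{12} \approx 0.083333$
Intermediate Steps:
$f{\left(m,I \right)} = 0$
$- \frac{1}{O{\left(-12 \right)} + f{\left(43,-70 \right)}} = - \frac{1}{-12 + 0} = - \frac{1}{-12} = \left(-1\right) \left(- \frac{1}{12}\right) = \frac{1}{12}$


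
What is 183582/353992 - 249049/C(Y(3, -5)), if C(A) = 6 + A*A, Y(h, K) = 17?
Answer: -44053598459/52213820 ≈ -843.71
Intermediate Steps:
C(A) = 6 + A²
183582/353992 - 249049/C(Y(3, -5)) = 183582/353992 - 249049/(6 + 17²) = 183582*(1/353992) - 249049/(6 + 289) = 91791/176996 - 249049/295 = -44053598459/52213820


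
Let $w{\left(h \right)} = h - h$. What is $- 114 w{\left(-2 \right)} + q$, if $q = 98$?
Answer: $98$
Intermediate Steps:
$w{\left(h \right)} = 0$
$- 114 w{\left(-2 \right)} + q = \left(-114\right) 0 + 98 = 0 + 98 = 98$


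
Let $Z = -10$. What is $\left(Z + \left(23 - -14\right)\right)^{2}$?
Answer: $729$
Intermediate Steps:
$\left(Z + \left(23 - -14\right)\right)^{2} = \left(-10 + \left(23 - -14\right)\right)^{2} = \left(-10 + \left(23 + 14\right)\right)^{2} = \left(-10 + 37\right)^{2} = 27^{2} = 729$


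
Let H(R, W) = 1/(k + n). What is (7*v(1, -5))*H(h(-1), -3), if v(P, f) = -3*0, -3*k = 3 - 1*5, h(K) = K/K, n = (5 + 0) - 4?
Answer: 0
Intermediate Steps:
n = 1 (n = 5 - 4 = 1)
h(K) = 1
k = ⅔ (k = -(3 - 1*5)/3 = -(3 - 5)/3 = -⅓*(-2) = ⅔ ≈ 0.66667)
v(P, f) = 0
H(R, W) = ⅗ (H(R, W) = 1/(⅔ + 1) = 1/(5/3) = ⅗)
(7*v(1, -5))*H(h(-1), -3) = (7*0)*(⅗) = 0*(⅗) = 0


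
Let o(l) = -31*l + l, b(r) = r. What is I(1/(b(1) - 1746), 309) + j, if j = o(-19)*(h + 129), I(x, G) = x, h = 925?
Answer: 1048361099/1745 ≈ 6.0078e+5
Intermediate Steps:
o(l) = -30*l
j = 600780 (j = (-30*(-19))*(925 + 129) = 570*1054 = 600780)
I(1/(b(1) - 1746), 309) + j = 1/(1 - 1746) + 600780 = 1/(-1745) + 600780 = -1/1745 + 600780 = 1048361099/1745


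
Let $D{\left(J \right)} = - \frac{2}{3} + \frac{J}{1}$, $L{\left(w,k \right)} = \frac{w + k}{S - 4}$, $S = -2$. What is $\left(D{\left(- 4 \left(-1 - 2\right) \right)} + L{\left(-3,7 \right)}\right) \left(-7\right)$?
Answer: $- \frac{224}{3} \approx -74.667$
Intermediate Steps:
$L{\left(w,k \right)} = - \frac{k}{6} - \frac{w}{6}$ ($L{\left(w,k \right)} = \frac{w + k}{-2 - 4} = \frac{k + w}{-6} = \left(k + w\right) \left(- \frac{1}{6}\right) = - \frac{k}{6} - \frac{w}{6}$)
$D{\left(J \right)} = - \frac{2}{3} + J$ ($D{\left(J \right)} = \left(-2\right) \frac{1}{3} + J 1 = - \frac{2}{3} + J$)
$\left(D{\left(- 4 \left(-1 - 2\right) \right)} + L{\left(-3,7 \right)}\right) \left(-7\right) = \left(\left(- \frac{2}{3} - 4 \left(-1 - 2\right)\right) - \frac{2}{3}\right) \left(-7\right) = \left(\left(- \frac{2}{3} - -12\right) + \left(- \frac{7}{6} + \frac{1}{2}\right)\right) \left(-7\right) = \left(\left(- \frac{2}{3} + 12\right) - \frac{2}{3}\right) \left(-7\right) = \left(\frac{34}{3} - \frac{2}{3}\right) \left(-7\right) = \frac{32}{3} \left(-7\right) = - \frac{224}{3}$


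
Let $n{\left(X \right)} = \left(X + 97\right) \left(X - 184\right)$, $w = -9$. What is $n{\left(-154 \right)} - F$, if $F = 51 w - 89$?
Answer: $19814$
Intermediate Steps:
$n{\left(X \right)} = \left(-184 + X\right) \left(97 + X\right)$ ($n{\left(X \right)} = \left(97 + X\right) \left(-184 + X\right) = \left(-184 + X\right) \left(97 + X\right)$)
$F = -548$ ($F = 51 \left(-9\right) - 89 = -459 - 89 = -548$)
$n{\left(-154 \right)} - F = \left(-17848 + \left(-154\right)^{2} - -13398\right) - -548 = \left(-17848 + 23716 + 13398\right) + 548 = 19266 + 548 = 19814$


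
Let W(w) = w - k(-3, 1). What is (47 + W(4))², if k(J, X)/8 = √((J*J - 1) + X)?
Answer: 729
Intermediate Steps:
k(J, X) = 8*√(-1 + X + J²) (k(J, X) = 8*√((J*J - 1) + X) = 8*√((J² - 1) + X) = 8*√((-1 + J²) + X) = 8*√(-1 + X + J²))
W(w) = -24 + w (W(w) = w - 8*√(-1 + 1 + (-3)²) = w - 8*√(-1 + 1 + 9) = w - 8*√9 = w - 8*3 = w - 1*24 = w - 24 = -24 + w)
(47 + W(4))² = (47 + (-24 + 4))² = (47 - 20)² = 27² = 729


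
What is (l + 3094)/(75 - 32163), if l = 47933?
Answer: -17009/10696 ≈ -1.5902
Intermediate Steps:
(l + 3094)/(75 - 32163) = (47933 + 3094)/(75 - 32163) = 51027/(-32088) = 51027*(-1/32088) = -17009/10696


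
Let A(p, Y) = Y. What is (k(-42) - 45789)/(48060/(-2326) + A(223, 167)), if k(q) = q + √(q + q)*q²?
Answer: -53301453/170191 + 586152*I*√21/24313 ≈ -313.19 + 110.48*I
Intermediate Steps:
k(q) = q + √2*q^(5/2) (k(q) = q + √(2*q)*q² = q + (√2*√q)*q² = q + √2*q^(5/2))
(k(-42) - 45789)/(48060/(-2326) + A(223, 167)) = ((-42 + √2*(-42)^(5/2)) - 45789)/(48060/(-2326) + 167) = ((-42 + √2*(1764*I*√42)) - 45789)/(48060*(-1/2326) + 167) = ((-42 + 3528*I*√21) - 45789)/(-24030/1163 + 167) = (-45831 + 3528*I*√21)/(170191/1163) = (-45831 + 3528*I*√21)*(1163/170191) = -53301453/170191 + 586152*I*√21/24313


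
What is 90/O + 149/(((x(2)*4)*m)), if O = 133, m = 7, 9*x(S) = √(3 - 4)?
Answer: 90/133 - 1341*I/28 ≈ 0.67669 - 47.893*I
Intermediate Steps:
x(S) = I/9 (x(S) = √(3 - 4)/9 = √(-1)/9 = I/9)
90/O + 149/(((x(2)*4)*m)) = 90/133 + 149/((((I/9)*4)*7)) = 90*(1/133) + 149/(((4*I/9)*7)) = 90/133 + 149/((28*I/9)) = 90/133 + 149*(-9*I/28) = 90/133 - 1341*I/28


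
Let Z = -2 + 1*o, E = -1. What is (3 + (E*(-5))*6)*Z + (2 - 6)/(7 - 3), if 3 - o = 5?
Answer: -133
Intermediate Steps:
o = -2 (o = 3 - 1*5 = 3 - 5 = -2)
Z = -4 (Z = -2 + 1*(-2) = -2 - 2 = -4)
(3 + (E*(-5))*6)*Z + (2 - 6)/(7 - 3) = (3 - 1*(-5)*6)*(-4) + (2 - 6)/(7 - 3) = (3 + 5*6)*(-4) - 4/4 = (3 + 30)*(-4) - 4*¼ = 33*(-4) - 1 = -132 - 1 = -133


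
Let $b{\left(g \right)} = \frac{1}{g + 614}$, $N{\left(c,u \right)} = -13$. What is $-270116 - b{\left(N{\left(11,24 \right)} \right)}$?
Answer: $- \frac{162339717}{601} \approx -2.7012 \cdot 10^{5}$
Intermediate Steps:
$b{\left(g \right)} = \frac{1}{614 + g}$
$-270116 - b{\left(N{\left(11,24 \right)} \right)} = -270116 - \frac{1}{614 - 13} = -270116 - \frac{1}{601} = - \frac{162339717}{601}$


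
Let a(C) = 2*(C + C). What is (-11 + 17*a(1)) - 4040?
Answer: -3983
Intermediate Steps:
a(C) = 4*C (a(C) = 2*(2*C) = 4*C)
(-11 + 17*a(1)) - 4040 = (-11 + 17*(4*1)) - 4040 = (-11 + 17*4) - 4040 = (-11 + 68) - 4040 = 57 - 4040 = -3983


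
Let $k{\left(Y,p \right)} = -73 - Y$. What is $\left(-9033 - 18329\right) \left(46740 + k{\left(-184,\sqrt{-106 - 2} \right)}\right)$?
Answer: $-1281937062$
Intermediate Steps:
$\left(-9033 - 18329\right) \left(46740 + k{\left(-184,\sqrt{-106 - 2} \right)}\right) = \left(-9033 - 18329\right) \left(46740 - -111\right) = - 27362 \left(46740 + \left(-73 + 184\right)\right) = - 27362 \left(46740 + 111\right) = \left(-27362\right) 46851 = -1281937062$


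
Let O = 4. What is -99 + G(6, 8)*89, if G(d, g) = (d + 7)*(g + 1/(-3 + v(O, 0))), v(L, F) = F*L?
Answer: 26314/3 ≈ 8771.3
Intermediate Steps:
G(d, g) = (7 + d)*(-⅓ + g) (G(d, g) = (d + 7)*(g + 1/(-3 + 0*4)) = (7 + d)*(g + 1/(-3 + 0)) = (7 + d)*(g + 1/(-3)) = (7 + d)*(g - ⅓) = (7 + d)*(-⅓ + g))
-99 + G(6, 8)*89 = -99 + (-7/3 + 7*8 - ⅓*6 + 6*8)*89 = -99 + (-7/3 + 56 - 2 + 48)*89 = -99 + (299/3)*89 = -99 + 26611/3 = 26314/3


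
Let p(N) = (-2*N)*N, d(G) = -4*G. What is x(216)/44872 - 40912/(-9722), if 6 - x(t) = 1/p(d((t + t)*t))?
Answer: 255761349984868373245/60775147610189070336 ≈ 4.2083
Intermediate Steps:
p(N) = -2*N**2
x(t) = 6 + 1/(128*t**4) (x(t) = 6 - 1/((-2*16*t**2*(t + t)**2)) = 6 - 1/((-2*64*t**4)) = 6 - 1/((-128*t**4)) = 6 - (-1)/(128*t**4) = 6 + 1/(128*t**4))
x(216)/44872 - 40912/(-9722) = (6 + (1/128)/216**4)/44872 - 40912/(-9722) = (6 + (1/128)*(1/2176782336))*(1/44872) - 40912*(-1/9722) = (6 + 1/278628139008)*(1/44872) + 20456/4861 = (1671768834049/278628139008)*(1/44872) + 20456/4861 = 1671768834049/12502601853566976 + 20456/4861 = 255761349984868373245/60775147610189070336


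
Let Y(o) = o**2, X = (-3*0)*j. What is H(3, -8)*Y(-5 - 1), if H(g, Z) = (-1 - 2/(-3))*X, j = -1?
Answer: 0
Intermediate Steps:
X = 0 (X = -3*0*(-1) = 0*(-1) = 0)
H(g, Z) = 0 (H(g, Z) = (-1 - 2/(-3))*0 = (-1 - 2*(-1/3))*0 = (-1 + 2/3)*0 = -1/3*0 = 0)
H(3, -8)*Y(-5 - 1) = 0*(-5 - 1)**2 = 0*(-6)**2 = 0*36 = 0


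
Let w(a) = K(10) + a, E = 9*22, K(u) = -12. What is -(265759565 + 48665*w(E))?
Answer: -274811255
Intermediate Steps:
E = 198
w(a) = -12 + a
-(265759565 + 48665*w(E)) = -48665/(1/((-12 + 198) + 5461)) = -48665/(1/(186 + 5461)) = -48665/(1/5647) = -48665/1/5647 = -48665*5647 = -274811255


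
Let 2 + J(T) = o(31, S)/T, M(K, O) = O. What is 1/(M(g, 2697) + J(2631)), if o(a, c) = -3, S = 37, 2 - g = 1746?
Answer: 877/2363514 ≈ 0.00037106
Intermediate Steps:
g = -1744 (g = 2 - 1*1746 = 2 - 1746 = -1744)
J(T) = -2 - 3/T
1/(M(g, 2697) + J(2631)) = 1/(2697 + (-2 - 3/2631)) = 1/(2697 + (-2 - 3*1/2631)) = 1/(2697 + (-2 - 1/877)) = 1/(2697 - 1755/877) = 1/(2363514/877) = 877/2363514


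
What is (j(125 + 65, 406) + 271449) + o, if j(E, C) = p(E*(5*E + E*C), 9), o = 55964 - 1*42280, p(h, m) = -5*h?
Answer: -73900367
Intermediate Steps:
o = 13684 (o = 55964 - 42280 = 13684)
j(E, C) = -5*E*(5*E + C*E) (j(E, C) = -5*E*(5*E + E*C) = -5*E*(5*E + C*E))
(j(125 + 65, 406) + 271449) + o = (5*(125 + 65)²*(-5 - 1*406) + 271449) + 13684 = (5*190²*(-5 - 406) + 271449) + 13684 = (5*36100*(-411) + 271449) + 13684 = (-74185500 + 271449) + 13684 = -73914051 + 13684 = -73900367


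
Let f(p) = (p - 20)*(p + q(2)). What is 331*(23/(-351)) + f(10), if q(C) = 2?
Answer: -49733/351 ≈ -141.69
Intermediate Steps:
f(p) = (-20 + p)*(2 + p) (f(p) = (p - 20)*(p + 2) = (-20 + p)*(2 + p))
331*(23/(-351)) + f(10) = 331*(23/(-351)) + (-40 + 10**2 - 18*10) = 331*(23*(-1/351)) + (-40 + 100 - 180) = 331*(-23/351) - 120 = -7613/351 - 120 = -49733/351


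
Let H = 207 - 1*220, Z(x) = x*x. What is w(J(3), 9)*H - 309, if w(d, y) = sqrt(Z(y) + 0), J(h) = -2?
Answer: -426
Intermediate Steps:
Z(x) = x**2
H = -13 (H = 207 - 220 = -13)
w(d, y) = sqrt(y**2) (w(d, y) = sqrt(y**2 + 0) = sqrt(y**2))
w(J(3), 9)*H - 309 = sqrt(9**2)*(-13) - 309 = sqrt(81)*(-13) - 309 = 9*(-13) - 309 = -117 - 309 = -426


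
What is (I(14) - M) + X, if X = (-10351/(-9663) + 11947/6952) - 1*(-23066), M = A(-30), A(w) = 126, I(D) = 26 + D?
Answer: 1543918908493/67177176 ≈ 22983.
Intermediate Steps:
M = 126
X = 1549696145629/67177176 (X = (-10351*(-1/9663) + 11947*(1/6952)) + 23066 = (10351/9663 + 11947/6952) + 23066 = 187404013/67177176 + 23066 = 1549696145629/67177176 ≈ 23069.)
(I(14) - M) + X = ((26 + 14) - 1*126) + 1549696145629/67177176 = (40 - 126) + 1549696145629/67177176 = -86 + 1549696145629/67177176 = 1543918908493/67177176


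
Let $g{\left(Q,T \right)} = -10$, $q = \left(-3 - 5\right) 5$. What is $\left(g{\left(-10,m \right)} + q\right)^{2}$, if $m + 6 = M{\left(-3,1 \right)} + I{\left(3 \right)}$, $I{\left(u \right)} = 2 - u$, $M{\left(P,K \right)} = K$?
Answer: $2500$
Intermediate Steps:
$q = -40$ ($q = \left(-8\right) 5 = -40$)
$m = -6$ ($m = -6 + \left(1 + \left(2 - 3\right)\right) = -6 + \left(1 - 1\right) = -6 + 0 = -6$)
$\left(g{\left(-10,m \right)} + q\right)^{2} = \left(-10 - 40\right)^{2} = \left(-50\right)^{2} = 2500$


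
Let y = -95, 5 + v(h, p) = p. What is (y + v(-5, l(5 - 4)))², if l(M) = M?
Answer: 9801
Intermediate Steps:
v(h, p) = -5 + p
(y + v(-5, l(5 - 4)))² = (-95 + (-5 + (5 - 4)))² = (-95 + (-5 + 1))² = (-95 - 4)² = (-99)² = 9801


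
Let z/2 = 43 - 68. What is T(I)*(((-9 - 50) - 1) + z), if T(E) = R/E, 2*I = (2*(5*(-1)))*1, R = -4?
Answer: -88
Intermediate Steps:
z = -50 (z = 2*(43 - 68) = 2*(-25) = -50)
I = -5 (I = ((2*(5*(-1)))*1)/2 = ((2*(-5))*1)/2 = (-10*1)/2 = (½)*(-10) = -5)
T(E) = -4/E
T(I)*(((-9 - 50) - 1) + z) = (-4/(-5))*(((-9 - 50) - 1) - 50) = (-4*(-⅕))*((-59 - 1) - 50) = 4*(-60 - 50)/5 = (⅘)*(-110) = -88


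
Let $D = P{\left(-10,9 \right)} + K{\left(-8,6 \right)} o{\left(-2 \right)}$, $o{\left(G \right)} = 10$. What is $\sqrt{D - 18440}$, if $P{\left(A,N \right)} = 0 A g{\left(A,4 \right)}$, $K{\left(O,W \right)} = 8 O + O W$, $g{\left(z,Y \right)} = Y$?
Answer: $2 i \sqrt{4890} \approx 139.86 i$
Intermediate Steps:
$P{\left(A,N \right)} = 0$ ($P{\left(A,N \right)} = 0 A 4 = 0 \cdot 4 = 0$)
$D = -1120$ ($D = 0 + - 8 \left(8 + 6\right) 10 = 0 + \left(-8\right) 14 \cdot 10 = 0 - 1120 = -1120$)
$\sqrt{D - 18440} = \sqrt{-1120 - 18440} = \sqrt{-19560} = 2 i \sqrt{4890}$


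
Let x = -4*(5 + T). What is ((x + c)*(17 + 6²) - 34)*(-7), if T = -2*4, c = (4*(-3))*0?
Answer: -4214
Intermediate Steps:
c = 0 (c = -12*0 = 0)
T = -8
x = 12 (x = -4*(5 - 8) = -4*(-3) = 12)
((x + c)*(17 + 6²) - 34)*(-7) = ((12 + 0)*(17 + 6²) - 34)*(-7) = (12*(17 + 36) - 34)*(-7) = (12*53 - 34)*(-7) = (636 - 34)*(-7) = 602*(-7) = -4214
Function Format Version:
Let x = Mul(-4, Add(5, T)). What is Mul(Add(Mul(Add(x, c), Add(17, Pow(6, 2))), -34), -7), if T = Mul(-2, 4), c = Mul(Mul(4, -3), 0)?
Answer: -4214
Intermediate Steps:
c = 0 (c = Mul(-12, 0) = 0)
T = -8
x = 12 (x = Mul(-4, Add(5, -8)) = Mul(-4, -3) = 12)
Mul(Add(Mul(Add(x, c), Add(17, Pow(6, 2))), -34), -7) = Mul(Add(Mul(Add(12, 0), Add(17, Pow(6, 2))), -34), -7) = Mul(Add(Mul(12, Add(17, 36)), -34), -7) = Mul(Add(Mul(12, 53), -34), -7) = Mul(Add(636, -34), -7) = Mul(602, -7) = -4214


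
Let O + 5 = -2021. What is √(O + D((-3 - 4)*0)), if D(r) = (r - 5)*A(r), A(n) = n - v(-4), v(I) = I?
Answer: I*√2046 ≈ 45.233*I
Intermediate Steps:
O = -2026 (O = -5 - 2021 = -2026)
A(n) = 4 + n (A(n) = n - 1*(-4) = n + 4 = 4 + n)
D(r) = (-5 + r)*(4 + r) (D(r) = (r - 5)*(4 + r) = (-5 + r)*(4 + r))
√(O + D((-3 - 4)*0)) = √(-2026 + (-5 + (-3 - 4)*0)*(4 + (-3 - 4)*0)) = √(-2026 + (-5 - 7*0)*(4 - 7*0)) = √(-2026 + (-5 + 0)*(4 + 0)) = √(-2026 - 5*4) = √(-2026 - 20) = √(-2046) = I*√2046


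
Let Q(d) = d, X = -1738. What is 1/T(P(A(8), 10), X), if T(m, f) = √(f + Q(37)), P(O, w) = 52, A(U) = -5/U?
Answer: -I*√21/189 ≈ -0.024246*I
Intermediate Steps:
T(m, f) = √(37 + f) (T(m, f) = √(f + 37) = √(37 + f))
1/T(P(A(8), 10), X) = 1/(√(37 - 1738)) = 1/(√(-1701)) = 1/(9*I*√21) = -I*√21/189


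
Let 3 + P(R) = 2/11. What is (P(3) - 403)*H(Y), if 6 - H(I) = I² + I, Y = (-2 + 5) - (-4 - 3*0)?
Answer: 223200/11 ≈ 20291.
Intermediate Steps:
P(R) = -31/11 (P(R) = -3 + 2/11 = -31/11)
Y = 7 (Y = 3 - (-4 + 0) = 3 - 1*(-4) = 3 + 4 = 7)
H(I) = 6 - I - I² (H(I) = 6 - (I² + I) = 6 - (I + I²) = 6 + (-I - I²) = 6 - I - I²)
(P(3) - 403)*H(Y) = (-31/11 - 403)*(6 - 1*7 - 1*7²) = -4464*(6 - 7 - 1*49)/11 = -4464*(6 - 7 - 49)/11 = -4464/11*(-50) = 223200/11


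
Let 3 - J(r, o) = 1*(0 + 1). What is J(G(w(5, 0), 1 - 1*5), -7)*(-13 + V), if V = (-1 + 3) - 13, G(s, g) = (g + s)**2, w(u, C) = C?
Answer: -48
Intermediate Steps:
J(r, o) = 2 (J(r, o) = 3 - (0 + 1) = 3 - 1 = 2)
V = -11 (V = 2 - 13 = -11)
J(G(w(5, 0), 1 - 1*5), -7)*(-13 + V) = 2*(-13 - 11) = 2*(-24) = -48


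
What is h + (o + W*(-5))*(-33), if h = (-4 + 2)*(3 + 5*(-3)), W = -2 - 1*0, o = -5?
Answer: -141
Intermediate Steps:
W = -2 (W = -2 + 0 = -2)
h = 24 (h = -2*(3 - 15) = -2*(-12) = 24)
h + (o + W*(-5))*(-33) = 24 + (-5 - 2*(-5))*(-33) = 24 + (-5 + 10)*(-33) = 24 + 5*(-33) = 24 - 165 = -141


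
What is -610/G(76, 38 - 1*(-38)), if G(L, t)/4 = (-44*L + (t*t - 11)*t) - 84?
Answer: -305/869424 ≈ -0.00035081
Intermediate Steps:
G(L, t) = -336 - 176*L + 4*t*(-11 + t²) (G(L, t) = 4*((-44*L + (t*t - 11)*t) - 84) = 4*((-44*L + (t² - 11)*t) - 84) = 4*((-44*L + (-11 + t²)*t) - 84) = 4*((-44*L + t*(-11 + t²)) - 84) = 4*(-84 - 44*L + t*(-11 + t²)) = -336 - 176*L + 4*t*(-11 + t²))
-610/G(76, 38 - 1*(-38)) = -610/(-336 - 176*76 - 44*(38 - 1*(-38)) + 4*(38 - 1*(-38))³) = -610/(-336 - 13376 - 44*(38 + 38) + 4*(38 + 38)³) = -610/(-336 - 13376 - 44*76 + 4*76³) = -610/(-336 - 13376 - 3344 + 4*438976) = -610/(-336 - 13376 - 3344 + 1755904) = -610/1738848 = -610*1/1738848 = -305/869424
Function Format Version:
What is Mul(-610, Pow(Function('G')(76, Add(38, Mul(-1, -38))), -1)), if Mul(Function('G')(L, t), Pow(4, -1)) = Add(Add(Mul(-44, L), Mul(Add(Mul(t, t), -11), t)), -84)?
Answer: Rational(-305, 869424) ≈ -0.00035081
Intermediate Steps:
Function('G')(L, t) = Add(-336, Mul(-176, L), Mul(4, t, Add(-11, Pow(t, 2)))) (Function('G')(L, t) = Mul(4, Add(Add(Mul(-44, L), Mul(Add(Mul(t, t), -11), t)), -84)) = Mul(4, Add(Add(Mul(-44, L), Mul(Add(Pow(t, 2), -11), t)), -84)) = Mul(4, Add(Add(Mul(-44, L), Mul(Add(-11, Pow(t, 2)), t)), -84)) = Mul(4, Add(Add(Mul(-44, L), Mul(t, Add(-11, Pow(t, 2)))), -84)) = Mul(4, Add(-84, Mul(-44, L), Mul(t, Add(-11, Pow(t, 2))))) = Add(-336, Mul(-176, L), Mul(4, t, Add(-11, Pow(t, 2)))))
Mul(-610, Pow(Function('G')(76, Add(38, Mul(-1, -38))), -1)) = Mul(-610, Pow(Add(-336, Mul(-176, 76), Mul(-44, Add(38, Mul(-1, -38))), Mul(4, Pow(Add(38, Mul(-1, -38)), 3))), -1)) = Mul(-610, Pow(Add(-336, -13376, Mul(-44, Add(38, 38)), Mul(4, Pow(Add(38, 38), 3))), -1)) = Mul(-610, Pow(Add(-336, -13376, Mul(-44, 76), Mul(4, Pow(76, 3))), -1)) = Mul(-610, Pow(Add(-336, -13376, -3344, Mul(4, 438976)), -1)) = Mul(-610, Pow(Add(-336, -13376, -3344, 1755904), -1)) = Mul(-610, Pow(1738848, -1)) = Mul(-610, Rational(1, 1738848)) = Rational(-305, 869424)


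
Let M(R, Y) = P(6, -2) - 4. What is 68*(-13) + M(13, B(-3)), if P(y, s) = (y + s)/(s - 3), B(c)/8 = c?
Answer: -4444/5 ≈ -888.80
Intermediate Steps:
B(c) = 8*c
P(y, s) = (s + y)/(-3 + s)
M(R, Y) = -24/5 (M(R, Y) = (-2 + 6)/(-3 - 2) - 4 = 4/(-5) - 4 = -1/5*4 - 4 = -4/5 - 4 = -24/5)
68*(-13) + M(13, B(-3)) = 68*(-13) - 24/5 = -884 - 24/5 = -4444/5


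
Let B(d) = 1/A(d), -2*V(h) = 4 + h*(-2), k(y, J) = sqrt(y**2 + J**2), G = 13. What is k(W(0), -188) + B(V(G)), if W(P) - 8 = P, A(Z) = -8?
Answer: -1/8 + 4*sqrt(2213) ≈ 188.05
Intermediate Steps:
W(P) = 8 + P
k(y, J) = sqrt(J**2 + y**2)
V(h) = -2 + h (V(h) = -(4 + h*(-2))/2 = -(4 - 2*h)/2 = -2 + h)
B(d) = -1/8 (B(d) = 1/(-8) = -1/8)
k(W(0), -188) + B(V(G)) = sqrt((-188)**2 + (8 + 0)**2) - 1/8 = sqrt(35344 + 8**2) - 1/8 = sqrt(35344 + 64) - 1/8 = sqrt(35408) - 1/8 = 4*sqrt(2213) - 1/8 = -1/8 + 4*sqrt(2213)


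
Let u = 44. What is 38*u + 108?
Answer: 1780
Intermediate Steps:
38*u + 108 = 38*44 + 108 = 1672 + 108 = 1780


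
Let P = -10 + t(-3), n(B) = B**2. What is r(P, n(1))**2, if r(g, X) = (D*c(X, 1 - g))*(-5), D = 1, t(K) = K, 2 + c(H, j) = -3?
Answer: 625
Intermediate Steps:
c(H, j) = -5 (c(H, j) = -2 - 3 = -5)
P = -13 (P = -10 - 3 = -13)
r(g, X) = 25 (r(g, X) = (1*(-5))*(-5) = -5*(-5) = 25)
r(P, n(1))**2 = 25**2 = 625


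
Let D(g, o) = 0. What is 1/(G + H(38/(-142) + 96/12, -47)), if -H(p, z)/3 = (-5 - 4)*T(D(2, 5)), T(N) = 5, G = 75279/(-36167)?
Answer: 36167/4807266 ≈ 0.0075234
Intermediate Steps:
G = -75279/36167 (G = 75279*(-1/36167) = -75279/36167 ≈ -2.0814)
H(p, z) = 135 (H(p, z) = -3*(-5 - 4)*5 = -(-27)*5 = -3*(-45) = 135)
1/(G + H(38/(-142) + 96/12, -47)) = 1/(-75279/36167 + 135) = 1/(4807266/36167) = 36167/4807266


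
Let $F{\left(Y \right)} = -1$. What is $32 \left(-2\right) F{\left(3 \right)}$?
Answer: $64$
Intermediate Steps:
$32 \left(-2\right) F{\left(3 \right)} = 32 \left(-2\right) \left(-1\right) = \left(-64\right) \left(-1\right) = 64$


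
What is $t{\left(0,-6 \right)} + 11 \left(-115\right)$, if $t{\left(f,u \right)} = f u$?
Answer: $-1265$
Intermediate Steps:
$t{\left(0,-6 \right)} + 11 \left(-115\right) = 0 \left(-6\right) + 11 \left(-115\right) = 0 - 1265 = -1265$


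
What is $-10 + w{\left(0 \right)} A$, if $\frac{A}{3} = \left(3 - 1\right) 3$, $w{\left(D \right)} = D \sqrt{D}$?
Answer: $-10$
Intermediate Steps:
$w{\left(D \right)} = D^{\frac{3}{2}}$
$A = 18$ ($A = 3 \left(3 - 1\right) 3 = 3 \cdot 2 \cdot 3 = 3 \cdot 6 = 18$)
$-10 + w{\left(0 \right)} A = -10 + 0^{\frac{3}{2}} \cdot 18 = -10 + 0 \cdot 18 = -10 + 0 = -10$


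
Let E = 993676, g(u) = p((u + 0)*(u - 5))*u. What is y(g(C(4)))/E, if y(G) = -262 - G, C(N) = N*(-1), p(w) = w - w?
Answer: -131/496838 ≈ -0.00026367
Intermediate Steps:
p(w) = 0
C(N) = -N
g(u) = 0 (g(u) = 0*u = 0)
y(g(C(4)))/E = (-262 - 1*0)/993676 = (-262 + 0)*(1/993676) = -262*1/993676 = -131/496838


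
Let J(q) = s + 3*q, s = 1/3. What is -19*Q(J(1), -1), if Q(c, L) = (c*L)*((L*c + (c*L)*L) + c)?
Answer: 1900/9 ≈ 211.11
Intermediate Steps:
s = 1/3 (s = 1*(1/3) = 1/3 ≈ 0.33333)
J(q) = 1/3 + 3*q
Q(c, L) = L*c*(c + L*c + c*L**2) (Q(c, L) = (L*c)*((L*c + (L*c)*L) + c) = (L*c)*((L*c + c*L**2) + c) = (L*c)*(c + L*c + c*L**2) = L*c*(c + L*c + c*L**2))
-19*Q(J(1), -1) = -(-19)*(1/3 + 3*1)**2*(1 - 1 + (-1)**2) = -(-19)*(1/3 + 3)**2*(1 - 1 + 1) = -(-19)*(10/3)**2 = -(-19)*100/9 = -19*(-100/9) = 1900/9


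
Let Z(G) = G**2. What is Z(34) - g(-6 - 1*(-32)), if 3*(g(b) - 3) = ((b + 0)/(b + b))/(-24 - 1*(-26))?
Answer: 13835/12 ≈ 1152.9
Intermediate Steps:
g(b) = 37/12 (g(b) = 3 + (((b + 0)/(b + b))/(-24 - 1*(-26)))/3 = 3 + ((b/((2*b)))/(-24 + 26))/3 = 3 + ((b*(1/(2*b)))/2)/3 = 3 + ((1/2)*(1/2))/3 = 3 + (1/3)*(1/4) = 3 + 1/12 = 37/12)
Z(34) - g(-6 - 1*(-32)) = 34**2 - 1*37/12 = 1156 - 37/12 = 13835/12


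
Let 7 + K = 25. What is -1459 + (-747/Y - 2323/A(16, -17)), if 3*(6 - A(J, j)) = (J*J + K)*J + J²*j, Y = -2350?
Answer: -7903373/8225 ≈ -960.90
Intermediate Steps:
K = 18 (K = -7 + 25 = 18)
A(J, j) = 6 - J*(18 + J²)/3 - j*J²/3 (A(J, j) = 6 - ((J*J + 18)*J + J²*j)/3 = 6 - ((J² + 18)*J + j*J²)/3 = 6 - ((18 + J²)*J + j*J²)/3 = 6 - (J*(18 + J²) + j*J²)/3 = 6 + (-J*(18 + J²)/3 - j*J²/3) = 6 - J*(18 + J²)/3 - j*J²/3)
-1459 + (-747/Y - 2323/A(16, -17)) = -1459 + (-747/(-2350) - 2323/(6 - 6*16 - ⅓*16³ - ⅓*(-17)*16²)) = -1459 + (-747*(-1/2350) - 2323/(6 - 96 - ⅓*4096 - ⅓*(-17)*256)) = -1459 + (747/2350 - 2323/(6 - 96 - 4096/3 + 4352/3)) = -1459 + (747/2350 - 2323/(-14/3)) = -1459 + (747/2350 - 2323*(-3/14)) = -1459 + (747/2350 + 6969/14) = -1459 + 4096902/8225 = -7903373/8225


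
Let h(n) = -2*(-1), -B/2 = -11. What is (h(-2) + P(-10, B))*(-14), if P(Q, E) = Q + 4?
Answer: 56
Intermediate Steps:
B = 22 (B = -2*(-11) = 22)
h(n) = 2
P(Q, E) = 4 + Q
(h(-2) + P(-10, B))*(-14) = (2 + (4 - 10))*(-14) = (2 - 6)*(-14) = -4*(-14) = 56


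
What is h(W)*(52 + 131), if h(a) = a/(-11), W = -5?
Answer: 915/11 ≈ 83.182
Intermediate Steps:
h(a) = -a/11 (h(a) = a*(-1/11) = -a/11)
h(W)*(52 + 131) = (-1/11*(-5))*(52 + 131) = (5/11)*183 = 915/11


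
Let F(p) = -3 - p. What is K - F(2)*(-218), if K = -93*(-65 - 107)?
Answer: 14906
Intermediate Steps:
K = 15996 (K = -93*(-172) = 15996)
K - F(2)*(-218) = 15996 - (-3 - 1*2)*(-218) = 15996 - (-3 - 2)*(-218) = 15996 - (-5)*(-218) = 15996 - 1*1090 = 15996 - 1090 = 14906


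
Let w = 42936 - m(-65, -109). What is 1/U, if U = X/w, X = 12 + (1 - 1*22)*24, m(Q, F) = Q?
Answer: -43001/492 ≈ -87.400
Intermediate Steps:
X = -492 (X = 12 + (1 - 22)*24 = 12 - 21*24 = 12 - 504 = -492)
w = 43001 (w = 42936 - 1*(-65) = 42936 + 65 = 43001)
U = -492/43001 ≈ -0.011442
1/U = 1/(-492/43001) = -43001/492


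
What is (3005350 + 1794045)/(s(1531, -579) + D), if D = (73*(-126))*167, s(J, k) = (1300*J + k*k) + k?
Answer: 4799395/788896 ≈ 6.0837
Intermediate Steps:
s(J, k) = k + k**2 + 1300*J (s(J, k) = (1300*J + k**2) + k = (k**2 + 1300*J) + k = k + k**2 + 1300*J)
D = -1536066 (D = -9198*167 = -1536066)
(3005350 + 1794045)/(s(1531, -579) + D) = (3005350 + 1794045)/((-579 + (-579)**2 + 1300*1531) - 1536066) = 4799395/((-579 + 335241 + 1990300) - 1536066) = 4799395/(2324962 - 1536066) = 4799395/788896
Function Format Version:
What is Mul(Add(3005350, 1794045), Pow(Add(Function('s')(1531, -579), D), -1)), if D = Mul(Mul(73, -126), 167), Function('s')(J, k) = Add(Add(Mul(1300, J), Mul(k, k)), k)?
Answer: Rational(4799395, 788896) ≈ 6.0837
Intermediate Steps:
Function('s')(J, k) = Add(k, Pow(k, 2), Mul(1300, J)) (Function('s')(J, k) = Add(Add(Mul(1300, J), Pow(k, 2)), k) = Add(Add(Pow(k, 2), Mul(1300, J)), k) = Add(k, Pow(k, 2), Mul(1300, J)))
D = -1536066 (D = Mul(-9198, 167) = -1536066)
Mul(Add(3005350, 1794045), Pow(Add(Function('s')(1531, -579), D), -1)) = Mul(Add(3005350, 1794045), Pow(Add(Add(-579, Pow(-579, 2), Mul(1300, 1531)), -1536066), -1)) = Mul(4799395, Pow(Add(Add(-579, 335241, 1990300), -1536066), -1)) = Mul(4799395, Pow(Add(2324962, -1536066), -1)) = Mul(4799395, Pow(788896, -1)) = Mul(4799395, Rational(1, 788896)) = Rational(4799395, 788896)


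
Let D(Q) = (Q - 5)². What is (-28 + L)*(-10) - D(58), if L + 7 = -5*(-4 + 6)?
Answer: -2359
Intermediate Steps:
L = -17 (L = -7 - 5*(-4 + 6) = -7 - 5*2 = -7 - 10 = -17)
D(Q) = (-5 + Q)²
(-28 + L)*(-10) - D(58) = (-28 - 17)*(-10) - (-5 + 58)² = -45*(-10) - 1*53² = 450 - 1*2809 = 450 - 2809 = -2359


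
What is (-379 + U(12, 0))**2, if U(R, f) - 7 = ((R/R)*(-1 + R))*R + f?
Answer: 57600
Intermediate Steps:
U(R, f) = 7 + f + R*(-1 + R) (U(R, f) = 7 + (((R/R)*(-1 + R))*R + f) = 7 + ((1*(-1 + R))*R + f) = 7 + ((-1 + R)*R + f) = 7 + (R*(-1 + R) + f) = 7 + (f + R*(-1 + R)) = 7 + f + R*(-1 + R))
(-379 + U(12, 0))**2 = (-379 + (7 + 0 + 12**2 - 1*12))**2 = (-379 + (7 + 0 + 144 - 12))**2 = (-379 + 139)**2 = (-240)**2 = 57600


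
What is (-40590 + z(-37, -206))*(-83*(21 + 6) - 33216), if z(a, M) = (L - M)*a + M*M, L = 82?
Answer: 312376170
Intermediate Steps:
z(a, M) = M² + a*(82 - M) (z(a, M) = (82 - M)*a + M*M = a*(82 - M) + M² = M² + a*(82 - M))
(-40590 + z(-37, -206))*(-83*(21 + 6) - 33216) = (-40590 + ((-206)² + 82*(-37) - 1*(-206)*(-37)))*(-83*(21 + 6) - 33216) = (-40590 + (42436 - 3034 - 7622))*(-83*27 - 33216) = (-40590 + 31780)*(-2241 - 33216) = -8810*(-35457) = 312376170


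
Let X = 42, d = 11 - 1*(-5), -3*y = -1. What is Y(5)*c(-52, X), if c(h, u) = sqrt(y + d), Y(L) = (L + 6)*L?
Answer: 385*sqrt(3)/3 ≈ 222.28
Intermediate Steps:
y = 1/3 (y = -1/3*(-1) = 1/3 ≈ 0.33333)
d = 16 (d = 11 + 5 = 16)
Y(L) = L*(6 + L) (Y(L) = (6 + L)*L = L*(6 + L))
c(h, u) = 7*sqrt(3)/3 (c(h, u) = sqrt(1/3 + 16) = sqrt(49/3) = 7*sqrt(3)/3)
Y(5)*c(-52, X) = (5*(6 + 5))*(7*sqrt(3)/3) = (5*11)*(7*sqrt(3)/3) = 55*(7*sqrt(3)/3) = 385*sqrt(3)/3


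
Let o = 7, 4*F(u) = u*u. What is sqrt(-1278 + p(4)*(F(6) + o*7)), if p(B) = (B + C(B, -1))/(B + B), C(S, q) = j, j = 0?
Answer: I*sqrt(1249) ≈ 35.341*I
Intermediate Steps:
C(S, q) = 0
F(u) = u**2/4 (F(u) = (u*u)/4 = u**2/4)
p(B) = 1/2 (p(B) = (B + 0)/(B + B) = B/((2*B)) = B*(1/(2*B)) = 1/2)
sqrt(-1278 + p(4)*(F(6) + o*7)) = sqrt(-1278 + ((1/4)*6**2 + 7*7)/2) = sqrt(-1278 + ((1/4)*36 + 49)/2) = sqrt(-1278 + (9 + 49)/2) = sqrt(-1278 + (1/2)*58) = sqrt(-1278 + 29) = sqrt(-1249) = I*sqrt(1249)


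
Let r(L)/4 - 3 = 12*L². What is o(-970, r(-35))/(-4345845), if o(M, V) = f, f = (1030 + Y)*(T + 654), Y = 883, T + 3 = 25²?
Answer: -2440988/4345845 ≈ -0.56168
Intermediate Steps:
T = 622 (T = -3 + 25² = -3 + 625 = 622)
r(L) = 12 + 48*L² (r(L) = 12 + 4*(12*L²) = 12 + 48*L²)
f = 2440988 (f = (1030 + 883)*(622 + 654) = 1913*1276 = 2440988)
o(M, V) = 2440988
o(-970, r(-35))/(-4345845) = 2440988/(-4345845) = 2440988*(-1/4345845) = -2440988/4345845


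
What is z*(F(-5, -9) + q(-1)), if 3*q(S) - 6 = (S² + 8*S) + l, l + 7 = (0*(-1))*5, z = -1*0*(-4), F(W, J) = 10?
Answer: 0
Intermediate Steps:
z = 0 (z = 0*(-4) = 0)
l = -7 (l = -7 + (0*(-1))*5 = -7 + 0*5 = -7 + 0 = -7)
q(S) = -⅓ + S²/3 + 8*S/3 (q(S) = 2 + ((S² + 8*S) - 7)/3 = 2 + (-7 + S² + 8*S)/3 = 2 + (-7/3 + S²/3 + 8*S/3) = -⅓ + S²/3 + 8*S/3)
z*(F(-5, -9) + q(-1)) = 0*(10 + (-⅓ + (⅓)*(-1)² + (8/3)*(-1))) = 0*(10 + (-⅓ + (⅓)*1 - 8/3)) = 0*(10 + (-⅓ + ⅓ - 8/3)) = 0*(10 - 8/3) = 0*(22/3) = 0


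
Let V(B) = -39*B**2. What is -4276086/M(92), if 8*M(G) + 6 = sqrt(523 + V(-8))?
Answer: 205252128/2009 + 34208688*I*sqrt(1973)/2009 ≈ 1.0217e+5 + 7.5635e+5*I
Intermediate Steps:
M(G) = -3/4 + I*sqrt(1973)/8 (M(G) = -3/4 + sqrt(523 - 39*(-8)**2)/8 = -3/4 + sqrt(523 - 39*64)/8 = -3/4 + sqrt(523 - 2496)/8 = -3/4 + sqrt(-1973)/8 = -3/4 + (I*sqrt(1973))/8 = -3/4 + I*sqrt(1973)/8)
-4276086/M(92) = -4276086/(-3/4 + I*sqrt(1973)/8)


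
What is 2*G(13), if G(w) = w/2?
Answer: 13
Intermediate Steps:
G(w) = w/2 (G(w) = w*(1/2) = w/2)
2*G(13) = 2*((1/2)*13) = 2*(13/2) = 13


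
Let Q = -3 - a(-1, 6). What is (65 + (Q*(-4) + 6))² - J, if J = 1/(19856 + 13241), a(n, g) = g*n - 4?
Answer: 61196352/33097 ≈ 1849.0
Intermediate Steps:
a(n, g) = -4 + g*n
Q = 7 (Q = -3 - (-4 + 6*(-1)) = -3 - (-4 - 6) = -3 - 1*(-10) = -3 + 10 = 7)
J = 1/33097 ≈ 3.0214e-5
(65 + (Q*(-4) + 6))² - J = (65 + (7*(-4) + 6))² - 1*1/33097 = (65 + (-28 + 6))² - 1/33097 = (65 - 22)² - 1/33097 = 43² - 1/33097 = 1849 - 1/33097 = 61196352/33097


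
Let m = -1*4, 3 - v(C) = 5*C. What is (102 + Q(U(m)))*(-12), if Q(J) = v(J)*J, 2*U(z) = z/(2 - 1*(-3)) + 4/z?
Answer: -1143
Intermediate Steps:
v(C) = 3 - 5*C
m = -4
U(z) = 2/z + z/10 (U(z) = (z/(2 - 1*(-3)) + 4/z)/2 = (z/(2 + 3) + 4/z)/2 = (z/5 + 4/z)/2 = (4/z + z/5)/2 = 2/z + z/10)
Q(J) = J*(3 - 5*J) (Q(J) = (3 - 5*J)*J = J*(3 - 5*J))
(102 + Q(U(m)))*(-12) = (102 + (2/(-4) + (⅒)*(-4))*(3 - 5*(2/(-4) + (⅒)*(-4))))*(-12) = (102 + (2*(-¼) - ⅖)*(3 - 5*(2*(-¼) - ⅖)))*(-12) = (102 + (-½ - ⅖)*(3 - 5*(-½ - ⅖)))*(-12) = (102 - 9*(3 - 5*(-9/10))/10)*(-12) = (102 - 9*(3 + 9/2)/10)*(-12) = (102 - 9/10*15/2)*(-12) = (102 - 27/4)*(-12) = (381/4)*(-12) = -1143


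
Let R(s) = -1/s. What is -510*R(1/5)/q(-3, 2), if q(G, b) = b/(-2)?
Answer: -2550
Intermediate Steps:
q(G, b) = -b/2 (q(G, b) = b*(-1/2) = -b/2)
-510*R(1/5)/q(-3, 2) = -510*(-1/(1/5))/((-1/2*2)) = -510*(-1/1/5)/(-1) = -510*(-1*5)*(-1) = -(-2550)*(-1) = -510*5 = -2550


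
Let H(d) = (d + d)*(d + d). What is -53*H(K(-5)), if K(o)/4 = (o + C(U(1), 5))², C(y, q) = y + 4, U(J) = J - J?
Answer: -3392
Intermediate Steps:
U(J) = 0
C(y, q) = 4 + y
K(o) = 4*(4 + o)² (K(o) = 4*(o + (4 + 0))² = 4*(o + 4)² = 4*(4 + o)²)
H(d) = 4*d² (H(d) = (2*d)*(2*d) = 4*d²)
-53*H(K(-5)) = -212*(4*(4 - 5)²)² = -212*(4*(-1)²)² = -212*(4*1)² = -212*4² = -212*16 = -53*64 = -3392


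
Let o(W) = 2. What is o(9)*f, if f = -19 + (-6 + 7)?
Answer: -36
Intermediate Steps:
f = -18 (f = -19 + 1 = -18)
o(9)*f = 2*(-18) = -36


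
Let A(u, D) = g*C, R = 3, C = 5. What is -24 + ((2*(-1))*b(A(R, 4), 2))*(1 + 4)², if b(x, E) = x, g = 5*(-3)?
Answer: 3726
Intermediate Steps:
g = -15
A(u, D) = -75 (A(u, D) = -15*5 = -75)
-24 + ((2*(-1))*b(A(R, 4), 2))*(1 + 4)² = -24 + ((2*(-1))*(-75))*(1 + 4)² = -24 - 2*(-75)*5² = -24 + 150*25 = -24 + 3750 = 3726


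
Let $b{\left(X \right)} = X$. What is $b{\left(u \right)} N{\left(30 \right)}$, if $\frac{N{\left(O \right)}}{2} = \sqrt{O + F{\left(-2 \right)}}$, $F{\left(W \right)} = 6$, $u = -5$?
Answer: $-60$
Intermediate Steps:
$N{\left(O \right)} = 2 \sqrt{6 + O}$ ($N{\left(O \right)} = 2 \sqrt{O + 6} = 2 \sqrt{6 + O}$)
$b{\left(u \right)} N{\left(30 \right)} = - 5 \cdot 2 \sqrt{6 + 30} = - 5 \cdot 2 \sqrt{36} = - 5 \cdot 2 \cdot 6 = \left(-5\right) 12 = -60$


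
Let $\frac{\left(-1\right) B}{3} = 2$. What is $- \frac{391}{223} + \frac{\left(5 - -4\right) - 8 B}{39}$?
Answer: $- \frac{846}{2899} \approx -0.29182$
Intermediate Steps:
$B = -6$ ($B = \left(-3\right) 2 = -6$)
$- \frac{391}{223} + \frac{\left(5 - -4\right) - 8 B}{39} = - \frac{391}{223} + \frac{\left(5 - -4\right) - -48}{39} = \left(-391\right) \frac{1}{223} + \left(\left(5 + 4\right) + 48\right) \frac{1}{39} = - \frac{391}{223} + \left(9 + 48\right) \frac{1}{39} = - \frac{391}{223} + 57 \cdot \frac{1}{39} = - \frac{391}{223} + \frac{19}{13} = - \frac{846}{2899}$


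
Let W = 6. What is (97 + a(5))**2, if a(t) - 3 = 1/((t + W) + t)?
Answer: 2563201/256 ≈ 10013.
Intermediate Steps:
a(t) = 3 + 1/(6 + 2*t) (a(t) = 3 + 1/((t + 6) + t) = 3 + 1/((6 + t) + t) = 3 + 1/(6 + 2*t))
(97 + a(5))**2 = (97 + (19 + 6*5)/(2*(3 + 5)))**2 = (97 + (1/2)*(19 + 30)/8)**2 = (97 + (1/2)*(1/8)*49)**2 = (97 + 49/16)**2 = (1601/16)**2 = 2563201/256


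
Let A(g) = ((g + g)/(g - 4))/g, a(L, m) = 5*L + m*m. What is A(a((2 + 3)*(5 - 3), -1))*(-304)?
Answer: -608/47 ≈ -12.936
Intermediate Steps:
a(L, m) = m**2 + 5*L (a(L, m) = 5*L + m**2 = m**2 + 5*L)
A(g) = 2/(-4 + g) (A(g) = ((2*g)/(-4 + g))/g = (2*g/(-4 + g))/g = 2/(-4 + g))
A(a((2 + 3)*(5 - 3), -1))*(-304) = (2/(-4 + ((-1)**2 + 5*((2 + 3)*(5 - 3)))))*(-304) = (2/(-4 + (1 + 5*(5*2))))*(-304) = (2/(-4 + (1 + 5*10)))*(-304) = (2/(-4 + (1 + 50)))*(-304) = (2/(-4 + 51))*(-304) = (2/47)*(-304) = -608/47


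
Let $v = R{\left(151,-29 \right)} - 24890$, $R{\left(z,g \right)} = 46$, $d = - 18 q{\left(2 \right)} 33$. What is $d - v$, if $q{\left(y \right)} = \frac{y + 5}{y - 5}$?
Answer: $26230$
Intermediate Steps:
$q{\left(y \right)} = \frac{5 + y}{-5 + y}$
$d = 1386$ ($d = - 18 \frac{5 + 2}{-5 + 2} \cdot 33 = - 18 \frac{1}{-3} \cdot 7 \cdot 33 = - 18 \left(\left(- \frac{1}{3}\right) 7\right) 33 = \left(-18\right) \left(- \frac{7}{3}\right) 33 = 42 \cdot 33 = 1386$)
$v = -24844$ ($v = 46 - 24890 = -24844$)
$d - v = 1386 - -24844 = 1386 + 24844 = 26230$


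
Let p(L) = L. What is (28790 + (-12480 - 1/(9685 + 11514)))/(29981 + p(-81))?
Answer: 345755689/633850100 ≈ 0.54548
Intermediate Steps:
(28790 + (-12480 - 1/(9685 + 11514)))/(29981 + p(-81)) = (28790 + (-12480 - 1/(9685 + 11514)))/(29981 - 81) = (28790 + (-12480 - 1/21199))/29900 = (28790 + (-12480 - 1*1/21199))*(1/29900) = (28790 + (-12480 - 1/21199))*(1/29900) = (28790 - 264563521/21199)*(1/29900) = (345755689/21199)*(1/29900) = 345755689/633850100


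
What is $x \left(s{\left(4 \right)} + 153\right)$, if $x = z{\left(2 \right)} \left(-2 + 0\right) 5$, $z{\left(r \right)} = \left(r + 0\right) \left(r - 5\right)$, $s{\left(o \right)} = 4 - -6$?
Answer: $9780$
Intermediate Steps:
$s{\left(o \right)} = 10$ ($s{\left(o \right)} = 4 + 6 = 10$)
$z{\left(r \right)} = r \left(-5 + r\right)$
$x = 60$ ($x = 2 \left(-5 + 2\right) \left(-2 + 0\right) 5 = 2 \left(-3\right) \left(\left(-2\right) 5\right) = \left(-6\right) \left(-10\right) = 60$)
$x \left(s{\left(4 \right)} + 153\right) = 60 \left(10 + 153\right) = 60 \cdot 163 = 9780$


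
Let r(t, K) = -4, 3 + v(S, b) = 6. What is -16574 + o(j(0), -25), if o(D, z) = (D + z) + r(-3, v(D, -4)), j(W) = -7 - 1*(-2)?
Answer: -16608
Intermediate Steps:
j(W) = -5 (j(W) = -7 + 2 = -5)
v(S, b) = 3 (v(S, b) = -3 + 6 = 3)
o(D, z) = -4 + D + z (o(D, z) = (D + z) - 4 = -4 + D + z)
-16574 + o(j(0), -25) = -16574 + (-4 - 5 - 25) = -16574 - 34 = -16608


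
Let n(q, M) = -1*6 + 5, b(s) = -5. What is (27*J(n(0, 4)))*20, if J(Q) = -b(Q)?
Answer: 2700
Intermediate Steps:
n(q, M) = -1 (n(q, M) = -6 + 5 = -1)
J(Q) = 5 (J(Q) = -1*(-5) = 5)
(27*J(n(0, 4)))*20 = (27*5)*20 = 135*20 = 2700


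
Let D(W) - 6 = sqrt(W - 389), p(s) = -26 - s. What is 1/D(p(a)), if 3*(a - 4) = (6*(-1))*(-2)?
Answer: 2/153 - I*sqrt(47)/153 ≈ 0.013072 - 0.044808*I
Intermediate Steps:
a = 8 (a = 4 + ((6*(-1))*(-2))/3 = 4 + (-6*(-2))/3 = 4 + (1/3)*12 = 4 + 4 = 8)
D(W) = 6 + sqrt(-389 + W) (D(W) = 6 + sqrt(W - 389) = 6 + sqrt(-389 + W))
1/D(p(a)) = 1/(6 + sqrt(-389 + (-26 - 1*8))) = 1/(6 + sqrt(-389 + (-26 - 8))) = 1/(6 + sqrt(-389 - 34)) = 1/(6 + sqrt(-423)) = 1/(6 + 3*I*sqrt(47))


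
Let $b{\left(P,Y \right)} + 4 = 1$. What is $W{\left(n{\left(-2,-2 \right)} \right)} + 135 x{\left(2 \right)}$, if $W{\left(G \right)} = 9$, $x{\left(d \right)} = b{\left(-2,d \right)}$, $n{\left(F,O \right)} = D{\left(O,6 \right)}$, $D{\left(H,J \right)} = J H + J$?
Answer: $-396$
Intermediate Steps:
$b{\left(P,Y \right)} = -3$ ($b{\left(P,Y \right)} = -4 + 1 = -3$)
$D{\left(H,J \right)} = J + H J$ ($D{\left(H,J \right)} = H J + J = J + H J$)
$n{\left(F,O \right)} = 6 + 6 O$ ($n{\left(F,O \right)} = 6 \left(1 + O\right) = 6 + 6 O$)
$x{\left(d \right)} = -3$
$W{\left(n{\left(-2,-2 \right)} \right)} + 135 x{\left(2 \right)} = 9 + 135 \left(-3\right) = 9 - 405 = -396$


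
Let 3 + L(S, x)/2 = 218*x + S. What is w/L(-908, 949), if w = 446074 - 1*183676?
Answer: 43733/68657 ≈ 0.63698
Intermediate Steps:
L(S, x) = -6 + 2*S + 436*x (L(S, x) = -6 + 2*(218*x + S) = -6 + 2*(S + 218*x) = -6 + (2*S + 436*x) = -6 + 2*S + 436*x)
w = 262398 (w = 446074 - 183676 = 262398)
w/L(-908, 949) = 262398/(-6 + 2*(-908) + 436*949) = 262398/(-6 - 1816 + 413764) = 262398/411942 = 262398*(1/411942) = 43733/68657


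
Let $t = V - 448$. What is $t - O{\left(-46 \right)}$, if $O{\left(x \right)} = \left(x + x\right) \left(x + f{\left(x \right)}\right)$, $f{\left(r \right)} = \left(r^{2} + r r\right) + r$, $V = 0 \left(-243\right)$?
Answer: $380432$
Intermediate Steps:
$V = 0$
$f{\left(r \right)} = r + 2 r^{2}$ ($f{\left(r \right)} = \left(r^{2} + r^{2}\right) + r = 2 r^{2} + r = r + 2 r^{2}$)
$O{\left(x \right)} = 2 x \left(x + x \left(1 + 2 x\right)\right)$ ($O{\left(x \right)} = \left(x + x\right) \left(x + x \left(1 + 2 x\right)\right) = 2 x \left(x + x \left(1 + 2 x\right)\right)$)
$t = -448$ ($t = 0 - 448 = -448$)
$t - O{\left(-46 \right)} = -448 - 4 \left(-46\right)^{2} \left(1 - 46\right) = -448 - 4 \cdot 2116 \left(-45\right) = -448 - -380880 = -448 + 380880 = 380432$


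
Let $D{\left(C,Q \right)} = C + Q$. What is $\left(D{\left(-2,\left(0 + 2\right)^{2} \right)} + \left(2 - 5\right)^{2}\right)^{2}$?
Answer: $121$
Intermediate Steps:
$\left(D{\left(-2,\left(0 + 2\right)^{2} \right)} + \left(2 - 5\right)^{2}\right)^{2} = \left(\left(-2 + \left(0 + 2\right)^{2}\right) + \left(2 - 5\right)^{2}\right)^{2} = \left(\left(-2 + 2^{2}\right) + \left(-3\right)^{2}\right)^{2} = \left(\left(-2 + 4\right) + 9\right)^{2} = \left(2 + 9\right)^{2} = 11^{2} = 121$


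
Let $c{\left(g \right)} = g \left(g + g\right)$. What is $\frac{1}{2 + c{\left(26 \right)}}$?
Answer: $\frac{1}{1354} \approx 0.00073855$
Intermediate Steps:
$c{\left(g \right)} = 2 g^{2}$ ($c{\left(g \right)} = g 2 g = 2 g^{2}$)
$\frac{1}{2 + c{\left(26 \right)}} = \frac{1}{2 + 2 \cdot 26^{2}} = \frac{1}{2 + 2 \cdot 676} = \frac{1}{2 + 1352} = \frac{1}{1354}$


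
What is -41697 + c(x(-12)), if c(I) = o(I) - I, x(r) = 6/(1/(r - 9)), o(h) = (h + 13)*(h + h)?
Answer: -13095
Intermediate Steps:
o(h) = 2*h*(13 + h) (o(h) = (13 + h)*(2*h) = 2*h*(13 + h))
x(r) = -54 + 6*r (x(r) = 6/(1/(-9 + r)) = 6*(-9 + r) = -54 + 6*r)
c(I) = -I + 2*I*(13 + I) (c(I) = 2*I*(13 + I) - I = -I + 2*I*(13 + I))
-41697 + c(x(-12)) = -41697 + (-54 + 6*(-12))*(25 + 2*(-54 + 6*(-12))) = -41697 + (-54 - 72)*(25 + 2*(-54 - 72)) = -41697 - 126*(25 + 2*(-126)) = -41697 - 126*(25 - 252) = -41697 - 126*(-227) = -41697 + 28602 = -13095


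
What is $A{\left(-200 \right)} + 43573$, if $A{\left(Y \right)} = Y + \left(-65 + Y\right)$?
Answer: $43108$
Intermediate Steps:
$A{\left(Y \right)} = -65 + 2 Y$
$A{\left(-200 \right)} + 43573 = \left(-65 + 2 \left(-200\right)\right) + 43573 = \left(-65 - 400\right) + 43573 = -465 + 43573 = 43108$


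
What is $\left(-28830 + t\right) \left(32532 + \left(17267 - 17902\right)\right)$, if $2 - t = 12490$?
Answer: $-1317920246$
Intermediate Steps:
$t = -12488$ ($t = 2 - 12490 = -12488$)
$\left(-28830 + t\right) \left(32532 + \left(17267 - 17902\right)\right) = \left(-28830 - 12488\right) \left(32532 + \left(17267 - 17902\right)\right) = - 41318 \left(32532 + \left(17267 - 17902\right)\right) = - 41318 \left(32532 - 635\right) = \left(-41318\right) 31897 = -1317920246$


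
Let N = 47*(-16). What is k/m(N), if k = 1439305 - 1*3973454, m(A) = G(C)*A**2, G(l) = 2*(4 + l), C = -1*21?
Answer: 2534149/19227136 ≈ 0.13180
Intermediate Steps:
N = -752
C = -21
G(l) = 8 + 2*l
m(A) = -34*A**2 (m(A) = (8 + 2*(-21))*A**2 = (8 - 42)*A**2 = -34*A**2)
k = -2534149 (k = 1439305 - 3973454 = -2534149)
k/m(N) = -2534149/((-34*(-752)**2)) = -2534149/((-34*565504)) = -2534149/(-19227136) = -2534149*(-1/19227136) = 2534149/19227136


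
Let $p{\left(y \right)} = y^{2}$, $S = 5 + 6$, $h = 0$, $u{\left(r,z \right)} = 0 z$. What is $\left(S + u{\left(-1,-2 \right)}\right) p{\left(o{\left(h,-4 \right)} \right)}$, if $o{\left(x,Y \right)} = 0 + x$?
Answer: $0$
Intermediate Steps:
$u{\left(r,z \right)} = 0$
$o{\left(x,Y \right)} = x$
$S = 11$
$\left(S + u{\left(-1,-2 \right)}\right) p{\left(o{\left(h,-4 \right)} \right)} = \left(11 + 0\right) 0^{2} = 11 \cdot 0 = 0$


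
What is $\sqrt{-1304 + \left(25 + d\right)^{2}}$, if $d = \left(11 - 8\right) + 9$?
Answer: $\sqrt{65} \approx 8.0623$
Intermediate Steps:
$d = 12$ ($d = 3 + 9 = 12$)
$\sqrt{-1304 + \left(25 + d\right)^{2}} = \sqrt{-1304 + \left(25 + 12\right)^{2}} = \sqrt{-1304 + 37^{2}} = \sqrt{-1304 + 1369} = \sqrt{65}$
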